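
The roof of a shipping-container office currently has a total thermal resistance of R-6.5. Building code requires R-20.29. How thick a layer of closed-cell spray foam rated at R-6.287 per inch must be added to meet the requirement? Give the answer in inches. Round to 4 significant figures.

2.193 in

ΔR = 20.29 − 6.5 = 13.79 ft²·°F·h/BTU
L = ΔR / (R/in) = 13.79/6.287 = 2.1934 in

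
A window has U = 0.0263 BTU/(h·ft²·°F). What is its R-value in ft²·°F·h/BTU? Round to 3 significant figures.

R = 1/U = 1/0.0263 = 38.02

38.0 ft²·°F·h/BTU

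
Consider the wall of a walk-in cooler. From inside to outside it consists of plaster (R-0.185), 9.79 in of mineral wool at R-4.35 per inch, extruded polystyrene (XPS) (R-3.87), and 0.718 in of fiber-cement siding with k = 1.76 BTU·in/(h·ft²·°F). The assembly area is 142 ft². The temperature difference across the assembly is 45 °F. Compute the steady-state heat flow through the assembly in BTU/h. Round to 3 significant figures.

9.79 × 4.35 = 42.59
0.718/1.76 = 0.408
R_total = 0.185 + 42.59 + 3.87 + 0.408 = 47.05 ft²·°F·h/BTU
Q = A·ΔT/R = 142 × 45 / 47.05 = 135.8 BTU/h

136 BTU/h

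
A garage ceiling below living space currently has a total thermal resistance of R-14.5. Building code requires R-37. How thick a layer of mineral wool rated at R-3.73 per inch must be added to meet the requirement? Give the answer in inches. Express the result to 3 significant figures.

ΔR = 37 − 14.5 = 22.5 ft²·°F·h/BTU
L = ΔR / (R/in) = 22.5/3.73 = 6.032 in

6.03 in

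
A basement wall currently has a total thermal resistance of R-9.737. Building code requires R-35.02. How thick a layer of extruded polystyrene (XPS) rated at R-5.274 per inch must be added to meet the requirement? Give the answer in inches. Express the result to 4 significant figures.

ΔR = 35.02 − 9.737 = 25.283 ft²·°F·h/BTU
L = ΔR / (R/in) = 25.283/5.274 = 4.7939 in

4.794 in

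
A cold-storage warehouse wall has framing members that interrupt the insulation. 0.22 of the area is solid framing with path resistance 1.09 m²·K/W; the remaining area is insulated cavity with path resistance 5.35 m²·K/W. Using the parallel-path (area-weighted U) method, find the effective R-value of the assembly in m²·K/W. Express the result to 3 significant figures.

2.88 m²·K/W

U_eff = 0.78/5.35 + 0.22/1.09 = 0.1458 + 0.2018 = 0.3476
R_eff = 1/U_eff = 2.877 m²·K/W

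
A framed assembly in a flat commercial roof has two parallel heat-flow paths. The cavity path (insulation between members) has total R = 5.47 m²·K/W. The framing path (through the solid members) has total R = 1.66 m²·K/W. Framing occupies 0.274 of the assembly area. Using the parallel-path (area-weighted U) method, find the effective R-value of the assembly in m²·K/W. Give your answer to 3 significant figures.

3.36 m²·K/W

U_eff = 0.726/5.47 + 0.274/1.66 = 0.1327 + 0.1651 = 0.2978
R_eff = 1/U_eff = 3.358 m²·K/W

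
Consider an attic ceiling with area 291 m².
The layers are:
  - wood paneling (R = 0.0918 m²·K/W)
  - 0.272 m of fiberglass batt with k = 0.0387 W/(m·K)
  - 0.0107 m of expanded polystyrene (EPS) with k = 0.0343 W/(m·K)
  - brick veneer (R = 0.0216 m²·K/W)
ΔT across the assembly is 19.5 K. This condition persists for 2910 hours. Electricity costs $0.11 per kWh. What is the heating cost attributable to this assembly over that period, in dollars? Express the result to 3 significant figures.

0.272/0.0387 = 7.028
0.0107/0.0343 = 0.312
R_total = 0.0918 + 7.028 + 0.312 + 0.0216 = 7.454 m²·K/W
Q = 291 × 19.5 / 7.454 = 761.3 W
E = 761.3 W × 2910 h / 1000 = 2215 kWh
Cost = 2215 × 0.11 = $243.7

244 dollars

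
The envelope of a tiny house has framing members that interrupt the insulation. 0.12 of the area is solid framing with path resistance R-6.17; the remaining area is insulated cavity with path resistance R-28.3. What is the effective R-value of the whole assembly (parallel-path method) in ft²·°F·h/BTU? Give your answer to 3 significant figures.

U_eff = 0.88/28.3 + 0.12/6.17 = 0.0311 + 0.01945 = 0.05054
R_eff = 1/U_eff = 19.78 ft²·°F·h/BTU

19.8 ft²·°F·h/BTU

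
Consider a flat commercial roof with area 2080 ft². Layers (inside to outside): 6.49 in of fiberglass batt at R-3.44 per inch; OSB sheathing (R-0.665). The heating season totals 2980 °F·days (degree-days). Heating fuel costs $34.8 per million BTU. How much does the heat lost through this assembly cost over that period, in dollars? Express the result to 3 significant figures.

225 dollars

6.49 × 3.44 = 22.33
R_total = 22.33 + 0.665 = 22.99 ft²·°F·h/BTU
E = A × HDD × 24 / R = 2080 × 2980 × 24 / 22.99 = 6471000 BTU
Cost = 6471000/10⁶ × 34.8 = $225.2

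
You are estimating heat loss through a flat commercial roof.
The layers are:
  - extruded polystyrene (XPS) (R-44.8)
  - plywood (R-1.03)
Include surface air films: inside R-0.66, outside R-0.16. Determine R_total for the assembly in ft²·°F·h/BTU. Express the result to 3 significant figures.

R_total = 0.66 + 44.8 + 1.03 + 0.16 = 46.65 ft²·°F·h/BTU

46.6 ft²·°F·h/BTU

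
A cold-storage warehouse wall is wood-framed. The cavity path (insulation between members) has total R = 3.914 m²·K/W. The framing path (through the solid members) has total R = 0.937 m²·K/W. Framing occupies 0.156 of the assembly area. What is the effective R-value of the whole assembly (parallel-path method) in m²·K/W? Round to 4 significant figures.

U_eff = 0.844/3.914 + 0.156/0.937 = 0.21564 + 0.16649 = 0.38212
R_eff = 1/U_eff = 2.6169 m²·K/W

2.617 m²·K/W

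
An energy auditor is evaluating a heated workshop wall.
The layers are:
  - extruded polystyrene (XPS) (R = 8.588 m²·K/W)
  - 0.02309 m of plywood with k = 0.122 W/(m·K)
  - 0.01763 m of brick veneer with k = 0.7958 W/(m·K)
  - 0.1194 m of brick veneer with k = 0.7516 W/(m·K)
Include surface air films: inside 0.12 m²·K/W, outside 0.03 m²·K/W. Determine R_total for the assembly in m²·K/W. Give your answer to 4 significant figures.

9.108 m²·K/W

0.02309/0.122 = 0.18926
0.01763/0.7958 = 0.022154
0.1194/0.7516 = 0.15886
R_total = 0.12 + 8.588 + 0.18926 + 0.022154 + 0.15886 + 0.03 = 9.1083 m²·K/W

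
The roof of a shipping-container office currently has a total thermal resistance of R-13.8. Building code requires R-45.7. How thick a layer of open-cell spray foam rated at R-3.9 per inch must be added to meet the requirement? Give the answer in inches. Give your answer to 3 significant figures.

ΔR = 45.7 − 13.8 = 31.9 ft²·°F·h/BTU
L = ΔR / (R/in) = 31.9/3.9 = 8.179 in

8.18 in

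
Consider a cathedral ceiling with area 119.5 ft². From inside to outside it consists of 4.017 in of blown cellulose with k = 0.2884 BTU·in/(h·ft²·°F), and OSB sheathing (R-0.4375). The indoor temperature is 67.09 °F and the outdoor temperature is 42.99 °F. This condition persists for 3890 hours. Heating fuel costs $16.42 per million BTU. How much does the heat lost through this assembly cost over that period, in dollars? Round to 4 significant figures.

4.017/0.2884 = 13.929
R_total = 13.929 + 0.4375 = 14.366 ft²·°F·h/BTU
Q = 119.5 × (67.09 − 42.99) / 14.366 = 200.47 BTU/h
E = 200.47 × 3890 = 779820 BTU
Cost = 779820/10⁶ × 16.42 = $12.805

12.80 dollars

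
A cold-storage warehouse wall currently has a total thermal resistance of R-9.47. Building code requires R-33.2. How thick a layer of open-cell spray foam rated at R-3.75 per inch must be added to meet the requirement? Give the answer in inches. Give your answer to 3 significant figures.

6.33 in

ΔR = 33.2 − 9.47 = 23.73 ft²·°F·h/BTU
L = ΔR / (R/in) = 23.73/3.75 = 6.328 in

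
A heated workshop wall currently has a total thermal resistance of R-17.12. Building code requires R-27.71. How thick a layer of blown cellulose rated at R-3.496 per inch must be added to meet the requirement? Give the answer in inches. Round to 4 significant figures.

3.029 in

ΔR = 27.71 − 17.12 = 10.59 ft²·°F·h/BTU
L = ΔR / (R/in) = 10.59/3.496 = 3.0292 in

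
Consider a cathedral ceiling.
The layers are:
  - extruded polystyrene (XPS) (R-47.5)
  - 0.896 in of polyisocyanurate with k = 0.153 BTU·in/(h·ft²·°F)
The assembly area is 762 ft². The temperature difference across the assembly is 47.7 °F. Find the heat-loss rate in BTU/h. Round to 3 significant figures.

0.896/0.153 = 5.856
R_total = 47.5 + 5.856 = 53.36 ft²·°F·h/BTU
Q = A·ΔT/R = 762 × 47.7 / 53.36 = 681.2 BTU/h

681 BTU/h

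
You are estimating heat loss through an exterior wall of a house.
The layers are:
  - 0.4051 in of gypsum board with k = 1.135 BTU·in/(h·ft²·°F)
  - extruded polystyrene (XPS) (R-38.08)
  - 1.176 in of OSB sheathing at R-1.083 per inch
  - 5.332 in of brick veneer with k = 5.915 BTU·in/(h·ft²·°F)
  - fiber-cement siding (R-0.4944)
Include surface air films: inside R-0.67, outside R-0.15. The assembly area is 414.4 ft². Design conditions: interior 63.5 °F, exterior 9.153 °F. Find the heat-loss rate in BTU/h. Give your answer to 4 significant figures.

537.2 BTU/h

0.4051/1.135 = 0.35692
1.176 × 1.083 = 1.2736
5.332/5.915 = 0.90144
R_total = 0.67 + 0.35692 + 38.08 + 1.2736 + 0.90144 + 0.4944 + 0.15 = 41.926 ft²·°F·h/BTU
Q = A·ΔT/R = 414.4 × (63.5 − 9.153) / 41.926 = 537.17 BTU/h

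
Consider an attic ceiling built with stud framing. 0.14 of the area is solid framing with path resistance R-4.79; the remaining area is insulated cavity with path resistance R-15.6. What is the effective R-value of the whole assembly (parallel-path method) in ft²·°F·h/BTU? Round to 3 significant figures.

U_eff = 0.86/15.6 + 0.14/4.79 = 0.05513 + 0.02923 = 0.08436
R_eff = 1/U_eff = 11.85 ft²·°F·h/BTU

11.9 ft²·°F·h/BTU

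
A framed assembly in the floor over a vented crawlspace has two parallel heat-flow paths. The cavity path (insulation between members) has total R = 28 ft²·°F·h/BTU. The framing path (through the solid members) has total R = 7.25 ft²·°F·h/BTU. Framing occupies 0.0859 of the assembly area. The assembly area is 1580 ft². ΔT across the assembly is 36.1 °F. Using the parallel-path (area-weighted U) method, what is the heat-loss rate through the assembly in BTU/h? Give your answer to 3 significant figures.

2540 BTU/h

U_eff = 0.9141/28 + 0.0859/7.25 = 0.03265 + 0.01185 = 0.04449
R_eff = 1/U_eff = 22.47 ft²·°F·h/BTU
Q = 1580 × 36.1 / 22.47 = 2538 BTU/h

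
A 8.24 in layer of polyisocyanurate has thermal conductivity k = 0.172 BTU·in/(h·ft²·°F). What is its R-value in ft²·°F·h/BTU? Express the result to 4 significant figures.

R = L/k = 8.24/0.172 = 47.907 ft²·°F·h/BTU

47.91 ft²·°F·h/BTU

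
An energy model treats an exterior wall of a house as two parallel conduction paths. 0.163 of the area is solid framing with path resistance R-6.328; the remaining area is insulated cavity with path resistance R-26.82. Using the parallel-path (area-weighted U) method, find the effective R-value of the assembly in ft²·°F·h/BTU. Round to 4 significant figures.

U_eff = 0.837/26.82 + 0.163/6.328 = 0.031208 + 0.025759 = 0.056967
R_eff = 1/U_eff = 17.554 ft²·°F·h/BTU

17.55 ft²·°F·h/BTU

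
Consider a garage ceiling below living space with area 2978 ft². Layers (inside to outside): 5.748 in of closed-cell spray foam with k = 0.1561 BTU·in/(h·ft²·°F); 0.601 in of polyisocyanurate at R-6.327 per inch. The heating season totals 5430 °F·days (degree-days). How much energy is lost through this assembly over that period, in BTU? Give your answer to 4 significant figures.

9553000 BTU

5.748/0.1561 = 36.823
0.601 × 6.327 = 3.8025
R_total = 36.823 + 3.8025 = 40.625 ft²·°F·h/BTU
E = A × HDD × 24 / R = 2978 × 5430 × 24 / 40.625 = 9553000 BTU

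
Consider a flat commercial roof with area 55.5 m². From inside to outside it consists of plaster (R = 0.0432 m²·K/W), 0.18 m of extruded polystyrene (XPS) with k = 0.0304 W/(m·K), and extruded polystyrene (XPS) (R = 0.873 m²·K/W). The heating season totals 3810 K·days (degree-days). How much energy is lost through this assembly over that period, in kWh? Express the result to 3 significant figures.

742 kWh

0.18/0.0304 = 5.921
R_total = 0.0432 + 5.921 + 0.873 = 6.837 m²·K/W
E = A × HDD × 24 / R / 1000 = 55.5 × 3810 × 24 / 6.837 / 1000 = 742.2 kWh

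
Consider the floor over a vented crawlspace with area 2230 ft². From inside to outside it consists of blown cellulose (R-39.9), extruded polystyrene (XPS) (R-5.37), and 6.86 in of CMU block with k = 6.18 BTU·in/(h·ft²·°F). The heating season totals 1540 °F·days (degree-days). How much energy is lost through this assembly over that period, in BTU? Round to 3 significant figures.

6.86/6.18 = 1.11
R_total = 39.9 + 5.37 + 1.11 = 46.38 ft²·°F·h/BTU
E = A × HDD × 24 / R = 2230 × 1540 × 24 / 46.38 = 1777000 BTU

1780000 BTU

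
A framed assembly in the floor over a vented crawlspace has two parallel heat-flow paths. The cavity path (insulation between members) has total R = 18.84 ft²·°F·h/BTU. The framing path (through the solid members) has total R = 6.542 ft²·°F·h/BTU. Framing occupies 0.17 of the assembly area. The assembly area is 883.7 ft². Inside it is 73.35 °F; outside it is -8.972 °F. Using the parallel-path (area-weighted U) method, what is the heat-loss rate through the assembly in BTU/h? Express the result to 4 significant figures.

U_eff = 0.83/18.84 + 0.17/6.542 = 0.044055 + 0.025986 = 0.070041
R_eff = 1/U_eff = 14.277 ft²·°F·h/BTU
Q = 883.7 × (73.35 − (-8.972)) / 14.277 = 5095.3 BTU/h

5095 BTU/h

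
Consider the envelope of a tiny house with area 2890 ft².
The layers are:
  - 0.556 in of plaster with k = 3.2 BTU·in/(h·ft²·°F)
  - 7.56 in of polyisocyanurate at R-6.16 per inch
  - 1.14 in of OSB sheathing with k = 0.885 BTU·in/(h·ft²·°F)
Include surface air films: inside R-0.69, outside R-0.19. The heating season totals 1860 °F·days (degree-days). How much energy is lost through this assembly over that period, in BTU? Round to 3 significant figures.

2640000 BTU

0.556/3.2 = 0.1738
7.56 × 6.16 = 46.57
1.14/0.885 = 1.288
R_total = 0.69 + 0.1738 + 46.57 + 1.288 + 0.19 = 48.91 ft²·°F·h/BTU
E = A × HDD × 24 / R = 2890 × 1860 × 24 / 48.91 = 2638000 BTU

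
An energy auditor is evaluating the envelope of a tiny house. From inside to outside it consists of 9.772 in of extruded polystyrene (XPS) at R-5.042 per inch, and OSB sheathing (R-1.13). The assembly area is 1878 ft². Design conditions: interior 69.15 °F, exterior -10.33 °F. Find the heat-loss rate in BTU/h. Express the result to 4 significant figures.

2962 BTU/h

9.772 × 5.042 = 49.27
R_total = 49.27 + 1.13 = 50.4 ft²·°F·h/BTU
Q = A·ΔT/R = 1878 × (69.15 − (-10.33)) / 50.4 = 2961.6 BTU/h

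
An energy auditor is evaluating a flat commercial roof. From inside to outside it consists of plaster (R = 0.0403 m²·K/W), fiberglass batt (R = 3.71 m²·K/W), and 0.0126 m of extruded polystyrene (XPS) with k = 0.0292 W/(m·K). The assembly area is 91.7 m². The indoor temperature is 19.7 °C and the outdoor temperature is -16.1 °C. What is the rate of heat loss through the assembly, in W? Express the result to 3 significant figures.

785 W

0.0126/0.0292 = 0.4315
R_total = 0.0403 + 3.71 + 0.4315 = 4.182 m²·K/W
Q = A·ΔT/R = 91.7 × (19.7 − (-16.1)) / 4.182 = 785 W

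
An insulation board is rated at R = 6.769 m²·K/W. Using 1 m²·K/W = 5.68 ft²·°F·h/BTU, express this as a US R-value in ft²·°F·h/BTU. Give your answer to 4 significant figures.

R_US = 6.769 × 5.68 = 38.448

38.45 ft²·°F·h/BTU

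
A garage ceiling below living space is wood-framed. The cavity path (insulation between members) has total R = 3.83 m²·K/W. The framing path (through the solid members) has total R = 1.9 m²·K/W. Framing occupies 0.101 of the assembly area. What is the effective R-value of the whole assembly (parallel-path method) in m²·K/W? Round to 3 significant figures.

U_eff = 0.899/3.83 + 0.101/1.9 = 0.2347 + 0.05316 = 0.2879
R_eff = 1/U_eff = 3.474 m²·K/W

3.47 m²·K/W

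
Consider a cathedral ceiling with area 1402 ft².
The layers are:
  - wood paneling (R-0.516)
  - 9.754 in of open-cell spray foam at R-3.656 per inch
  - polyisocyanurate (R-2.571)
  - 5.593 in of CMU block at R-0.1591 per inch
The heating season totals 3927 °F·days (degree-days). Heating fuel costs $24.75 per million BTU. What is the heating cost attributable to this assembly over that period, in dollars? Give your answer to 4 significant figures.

9.754 × 3.656 = 35.661
5.593 × 0.1591 = 0.88985
R_total = 0.516 + 35.661 + 2.571 + 0.88985 = 39.637 ft²·°F·h/BTU
E = A × HDD × 24 / R = 1402 × 3927 × 24 / 39.637 = 3333600 BTU
Cost = 3333600/10⁶ × 24.75 = $82.507

82.51 dollars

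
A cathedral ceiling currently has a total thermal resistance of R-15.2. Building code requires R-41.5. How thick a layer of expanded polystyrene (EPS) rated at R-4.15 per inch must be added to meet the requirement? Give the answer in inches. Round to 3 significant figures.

ΔR = 41.5 − 15.2 = 26.3 ft²·°F·h/BTU
L = ΔR / (R/in) = 26.3/4.15 = 6.337 in

6.34 in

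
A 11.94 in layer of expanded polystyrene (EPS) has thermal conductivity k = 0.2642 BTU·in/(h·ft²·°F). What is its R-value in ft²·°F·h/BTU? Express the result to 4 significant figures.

R = L/k = 11.94/0.2642 = 45.193 ft²·°F·h/BTU

45.19 ft²·°F·h/BTU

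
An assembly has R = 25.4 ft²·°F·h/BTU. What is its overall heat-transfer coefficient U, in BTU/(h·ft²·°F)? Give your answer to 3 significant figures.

0.0394 BTU/(h·ft²·°F)

U = 1/R = 1/25.4 = 0.03937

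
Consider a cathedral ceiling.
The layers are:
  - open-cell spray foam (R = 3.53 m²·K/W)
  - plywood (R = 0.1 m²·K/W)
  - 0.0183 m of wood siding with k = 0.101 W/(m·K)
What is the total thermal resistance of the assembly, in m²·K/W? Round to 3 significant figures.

0.0183/0.101 = 0.1812
R_total = 3.53 + 0.1 + 0.1812 = 3.811 m²·K/W

3.81 m²·K/W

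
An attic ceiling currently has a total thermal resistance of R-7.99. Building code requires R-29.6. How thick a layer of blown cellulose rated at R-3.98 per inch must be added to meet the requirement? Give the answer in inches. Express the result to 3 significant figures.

ΔR = 29.6 − 7.99 = 21.61 ft²·°F·h/BTU
L = ΔR / (R/in) = 21.61/3.98 = 5.43 in

5.43 in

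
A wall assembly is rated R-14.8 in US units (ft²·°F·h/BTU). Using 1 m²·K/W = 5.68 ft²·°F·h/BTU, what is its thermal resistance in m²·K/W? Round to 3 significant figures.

2.61 m²·K/W

R_SI = 14.8/5.68 = 2.606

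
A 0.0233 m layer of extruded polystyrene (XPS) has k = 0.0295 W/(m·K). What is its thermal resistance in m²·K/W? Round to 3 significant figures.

R = L/k = 0.0233/0.0295 = 0.7898 m²·K/W

0.790 m²·K/W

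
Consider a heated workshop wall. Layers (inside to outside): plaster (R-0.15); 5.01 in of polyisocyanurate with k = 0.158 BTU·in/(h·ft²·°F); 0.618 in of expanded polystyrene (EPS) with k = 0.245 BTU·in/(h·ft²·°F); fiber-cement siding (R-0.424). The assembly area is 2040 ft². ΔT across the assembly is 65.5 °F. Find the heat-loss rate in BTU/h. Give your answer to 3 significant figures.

5.01/0.158 = 31.71
0.618/0.245 = 2.522
R_total = 0.15 + 31.71 + 2.522 + 0.424 = 34.81 ft²·°F·h/BTU
Q = A·ΔT/R = 2040 × 65.5 / 34.81 = 3839 BTU/h

3840 BTU/h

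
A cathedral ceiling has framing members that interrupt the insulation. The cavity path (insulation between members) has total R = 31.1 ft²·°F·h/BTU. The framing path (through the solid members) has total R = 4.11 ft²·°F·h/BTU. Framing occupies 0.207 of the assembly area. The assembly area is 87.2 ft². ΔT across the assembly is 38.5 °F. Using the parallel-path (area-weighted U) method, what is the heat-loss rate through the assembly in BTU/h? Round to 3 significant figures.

255 BTU/h

U_eff = 0.793/31.1 + 0.207/4.11 = 0.0255 + 0.05036 = 0.07586
R_eff = 1/U_eff = 13.18 ft²·°F·h/BTU
Q = 87.2 × 38.5 / 13.18 = 254.7 BTU/h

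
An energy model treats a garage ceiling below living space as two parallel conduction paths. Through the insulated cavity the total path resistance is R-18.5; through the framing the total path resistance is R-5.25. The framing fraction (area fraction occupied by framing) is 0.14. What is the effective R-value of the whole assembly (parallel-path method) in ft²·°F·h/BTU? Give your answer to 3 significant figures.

U_eff = 0.86/18.5 + 0.14/5.25 = 0.04649 + 0.02667 = 0.07315
R_eff = 1/U_eff = 13.67 ft²·°F·h/BTU

13.7 ft²·°F·h/BTU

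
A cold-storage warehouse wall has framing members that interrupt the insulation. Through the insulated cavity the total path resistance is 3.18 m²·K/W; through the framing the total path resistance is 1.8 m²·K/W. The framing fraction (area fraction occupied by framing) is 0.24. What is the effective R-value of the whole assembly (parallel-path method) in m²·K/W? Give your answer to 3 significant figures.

U_eff = 0.76/3.18 + 0.24/1.8 = 0.239 + 0.1333 = 0.3723
R_eff = 1/U_eff = 2.686 m²·K/W

2.69 m²·K/W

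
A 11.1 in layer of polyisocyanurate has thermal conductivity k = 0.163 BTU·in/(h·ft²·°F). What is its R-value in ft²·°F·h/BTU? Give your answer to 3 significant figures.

R = L/k = 11.1/0.163 = 68.1 ft²·°F·h/BTU

68.1 ft²·°F·h/BTU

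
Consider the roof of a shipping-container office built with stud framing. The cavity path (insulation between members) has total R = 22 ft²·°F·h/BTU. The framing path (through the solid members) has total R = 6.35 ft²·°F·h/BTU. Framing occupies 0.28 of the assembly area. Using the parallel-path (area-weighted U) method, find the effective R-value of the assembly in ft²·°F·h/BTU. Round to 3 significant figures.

13.0 ft²·°F·h/BTU

U_eff = 0.72/22 + 0.28/6.35 = 0.03273 + 0.04409 = 0.07682
R_eff = 1/U_eff = 13.02 ft²·°F·h/BTU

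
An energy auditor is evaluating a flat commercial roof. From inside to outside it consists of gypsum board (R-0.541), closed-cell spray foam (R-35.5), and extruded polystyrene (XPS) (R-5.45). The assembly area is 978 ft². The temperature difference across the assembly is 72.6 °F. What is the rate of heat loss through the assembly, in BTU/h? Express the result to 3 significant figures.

R_total = 0.541 + 35.5 + 5.45 = 41.49 ft²·°F·h/BTU
Q = A·ΔT/R = 978 × 72.6 / 41.49 = 1711 BTU/h

1710 BTU/h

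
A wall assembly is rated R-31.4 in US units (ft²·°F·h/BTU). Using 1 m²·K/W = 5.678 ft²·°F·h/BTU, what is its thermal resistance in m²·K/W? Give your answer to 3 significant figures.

5.53 m²·K/W

R_SI = 31.4/5.678 = 5.53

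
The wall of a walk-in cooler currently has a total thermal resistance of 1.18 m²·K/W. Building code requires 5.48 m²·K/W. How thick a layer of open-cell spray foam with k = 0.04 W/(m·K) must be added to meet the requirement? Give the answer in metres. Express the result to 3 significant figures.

ΔR = 5.48 − 1.18 = 4.3 m²·K/W
L = ΔR × k = 4.3 × 0.04 = 0.172 m

0.172 m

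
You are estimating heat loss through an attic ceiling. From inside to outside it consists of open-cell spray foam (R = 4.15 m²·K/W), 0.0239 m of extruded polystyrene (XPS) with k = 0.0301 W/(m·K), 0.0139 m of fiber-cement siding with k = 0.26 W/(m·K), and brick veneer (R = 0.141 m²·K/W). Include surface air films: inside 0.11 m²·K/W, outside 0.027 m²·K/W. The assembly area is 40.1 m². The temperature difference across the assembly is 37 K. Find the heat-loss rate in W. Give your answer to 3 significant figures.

281 W

0.0239/0.0301 = 0.794
0.0139/0.26 = 0.05346
R_total = 0.11 + 4.15 + 0.794 + 0.05346 + 0.141 + 0.027 = 5.275 m²·K/W
Q = A·ΔT/R = 40.1 × 37 / 5.275 = 281.2 W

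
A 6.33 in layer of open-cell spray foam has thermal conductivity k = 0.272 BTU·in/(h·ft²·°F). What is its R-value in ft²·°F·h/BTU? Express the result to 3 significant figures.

R = L/k = 6.33/0.272 = 23.27 ft²·°F·h/BTU

23.3 ft²·°F·h/BTU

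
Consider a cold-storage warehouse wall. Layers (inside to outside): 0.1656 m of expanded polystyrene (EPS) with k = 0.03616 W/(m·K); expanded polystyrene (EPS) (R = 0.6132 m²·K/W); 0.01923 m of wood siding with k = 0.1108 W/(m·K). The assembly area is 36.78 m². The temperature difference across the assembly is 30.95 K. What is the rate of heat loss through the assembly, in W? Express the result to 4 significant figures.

0.1656/0.03616 = 4.5796
0.01923/0.1108 = 0.17356
R_total = 4.5796 + 0.6132 + 0.17356 = 5.3664 m²·K/W
Q = A·ΔT/R = 36.78 × 30.95 / 5.3664 = 212.12 W

212.1 W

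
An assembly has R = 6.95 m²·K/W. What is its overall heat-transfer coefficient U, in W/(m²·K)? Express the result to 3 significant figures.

U = 1/R = 1/6.95 = 0.1439

0.144 W/(m²·K)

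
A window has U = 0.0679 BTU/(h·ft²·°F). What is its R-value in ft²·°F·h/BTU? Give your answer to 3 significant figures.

R = 1/U = 1/0.0679 = 14.73

14.7 ft²·°F·h/BTU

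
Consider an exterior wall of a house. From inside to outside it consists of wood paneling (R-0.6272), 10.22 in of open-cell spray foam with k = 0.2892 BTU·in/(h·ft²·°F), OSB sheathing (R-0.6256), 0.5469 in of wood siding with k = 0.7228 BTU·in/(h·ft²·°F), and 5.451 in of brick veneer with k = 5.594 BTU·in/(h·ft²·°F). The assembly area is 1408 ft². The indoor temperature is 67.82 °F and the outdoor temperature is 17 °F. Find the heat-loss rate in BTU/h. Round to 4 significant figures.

1867 BTU/h

10.22/0.2892 = 35.339
0.5469/0.7228 = 0.75664
5.451/5.594 = 0.97444
R_total = 0.6272 + 35.339 + 0.6256 + 0.75664 + 0.97444 = 38.323 ft²·°F·h/BTU
Q = A·ΔT/R = 1408 × (67.82 − 17) / 38.323 = 1867.2 BTU/h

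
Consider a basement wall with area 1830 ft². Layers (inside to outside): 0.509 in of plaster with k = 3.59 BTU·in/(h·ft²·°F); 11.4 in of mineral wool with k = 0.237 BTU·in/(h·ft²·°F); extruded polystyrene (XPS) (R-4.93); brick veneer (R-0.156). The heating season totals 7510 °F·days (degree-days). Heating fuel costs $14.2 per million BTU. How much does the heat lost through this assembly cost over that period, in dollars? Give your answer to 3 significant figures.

0.509/3.59 = 0.1418
11.4/0.237 = 48.1
R_total = 0.1418 + 48.1 + 4.93 + 0.156 = 53.33 ft²·°F·h/BTU
E = A × HDD × 24 / R = 1830 × 7510 × 24 / 53.33 = 6185000 BTU
Cost = 6185000/10⁶ × 14.2 = $87.83

87.8 dollars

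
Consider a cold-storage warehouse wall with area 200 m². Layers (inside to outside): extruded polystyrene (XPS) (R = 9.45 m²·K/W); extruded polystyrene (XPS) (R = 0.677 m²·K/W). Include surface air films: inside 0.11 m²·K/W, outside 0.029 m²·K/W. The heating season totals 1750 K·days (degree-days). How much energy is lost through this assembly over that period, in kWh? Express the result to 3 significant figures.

R_total = 0.11 + 9.45 + 0.677 + 0.029 = 10.27 m²·K/W
E = A × HDD × 24 / R / 1000 = 200 × 1750 × 24 / 10.27 / 1000 = 818.2 kWh

818 kWh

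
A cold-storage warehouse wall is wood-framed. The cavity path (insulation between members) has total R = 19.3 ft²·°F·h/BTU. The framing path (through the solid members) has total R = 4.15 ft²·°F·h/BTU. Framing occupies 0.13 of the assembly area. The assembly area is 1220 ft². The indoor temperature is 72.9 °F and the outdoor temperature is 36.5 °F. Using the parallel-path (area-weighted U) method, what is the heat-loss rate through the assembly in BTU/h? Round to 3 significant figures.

3390 BTU/h

U_eff = 0.87/19.3 + 0.13/4.15 = 0.04508 + 0.03133 = 0.0764
R_eff = 1/U_eff = 13.09 ft²·°F·h/BTU
Q = 1220 × (72.9 − 36.5) / 13.09 = 3393 BTU/h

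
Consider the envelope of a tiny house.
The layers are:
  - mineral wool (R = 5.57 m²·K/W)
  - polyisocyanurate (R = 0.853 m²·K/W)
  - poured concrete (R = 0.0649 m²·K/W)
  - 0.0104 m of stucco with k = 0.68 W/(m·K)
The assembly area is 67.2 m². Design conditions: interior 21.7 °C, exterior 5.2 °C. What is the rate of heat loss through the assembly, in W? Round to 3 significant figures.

171 W

0.0104/0.68 = 0.01529
R_total = 5.57 + 0.853 + 0.0649 + 0.01529 = 6.503 m²·K/W
Q = A·ΔT/R = 67.2 × (21.7 − 5.2) / 6.503 = 170.5 W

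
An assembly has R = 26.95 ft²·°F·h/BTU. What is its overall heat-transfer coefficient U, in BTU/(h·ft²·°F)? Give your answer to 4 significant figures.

U = 1/R = 1/26.95 = 0.037106

0.03711 BTU/(h·ft²·°F)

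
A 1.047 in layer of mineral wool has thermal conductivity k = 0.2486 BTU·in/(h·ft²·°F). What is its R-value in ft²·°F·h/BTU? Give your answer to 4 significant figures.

R = L/k = 1.047/0.2486 = 4.2116 ft²·°F·h/BTU

4.212 ft²·°F·h/BTU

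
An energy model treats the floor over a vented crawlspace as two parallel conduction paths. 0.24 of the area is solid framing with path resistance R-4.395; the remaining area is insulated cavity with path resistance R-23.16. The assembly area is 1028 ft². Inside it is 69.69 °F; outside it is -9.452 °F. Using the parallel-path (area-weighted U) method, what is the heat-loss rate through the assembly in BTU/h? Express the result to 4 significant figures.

7113 BTU/h

U_eff = 0.76/23.16 + 0.24/4.395 = 0.032815 + 0.054608 = 0.087423
R_eff = 1/U_eff = 11.439 ft²·°F·h/BTU
Q = 1028 × (69.69 − (-9.452)) / 11.439 = 7112.5 BTU/h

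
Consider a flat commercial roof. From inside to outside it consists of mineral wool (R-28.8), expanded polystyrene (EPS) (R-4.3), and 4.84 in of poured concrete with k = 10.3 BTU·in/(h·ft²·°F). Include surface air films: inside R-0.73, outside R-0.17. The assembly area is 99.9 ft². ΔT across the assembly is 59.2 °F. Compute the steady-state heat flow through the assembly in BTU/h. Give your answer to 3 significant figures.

4.84/10.3 = 0.4699
R_total = 0.73 + 28.8 + 4.3 + 0.4699 + 0.17 = 34.47 ft²·°F·h/BTU
Q = A·ΔT/R = 99.9 × 59.2 / 34.47 = 171.6 BTU/h

172 BTU/h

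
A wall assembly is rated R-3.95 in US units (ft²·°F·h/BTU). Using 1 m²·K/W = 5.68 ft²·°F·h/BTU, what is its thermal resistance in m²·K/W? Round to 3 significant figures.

R_SI = 3.95/5.68 = 0.6954

0.695 m²·K/W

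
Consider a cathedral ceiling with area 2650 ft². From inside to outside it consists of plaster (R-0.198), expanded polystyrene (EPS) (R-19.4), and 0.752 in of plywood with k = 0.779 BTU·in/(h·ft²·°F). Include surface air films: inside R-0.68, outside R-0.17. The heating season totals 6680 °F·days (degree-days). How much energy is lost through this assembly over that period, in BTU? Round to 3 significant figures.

0.752/0.779 = 0.9653
R_total = 0.68 + 0.198 + 19.4 + 0.9653 + 0.17 = 21.41 ft²·°F·h/BTU
E = A × HDD × 24 / R = 2650 × 6680 × 24 / 21.41 = 19840000 BTU

19800000 BTU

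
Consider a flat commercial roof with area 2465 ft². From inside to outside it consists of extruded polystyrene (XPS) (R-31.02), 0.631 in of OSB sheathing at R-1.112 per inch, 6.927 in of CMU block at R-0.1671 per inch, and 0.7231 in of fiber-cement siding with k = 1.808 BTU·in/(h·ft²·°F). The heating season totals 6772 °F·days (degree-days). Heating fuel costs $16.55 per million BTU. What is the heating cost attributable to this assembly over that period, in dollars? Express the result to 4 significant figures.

0.631 × 1.112 = 0.70167
6.927 × 0.1671 = 1.1575
0.7231/1.808 = 0.39994
R_total = 31.02 + 0.70167 + 1.1575 + 0.39994 = 33.279 ft²·°F·h/BTU
E = A × HDD × 24 / R = 2465 × 6772 × 24 / 33.279 = 12039000 BTU
Cost = 12039000/10⁶ × 16.55 = $199.24

199.2 dollars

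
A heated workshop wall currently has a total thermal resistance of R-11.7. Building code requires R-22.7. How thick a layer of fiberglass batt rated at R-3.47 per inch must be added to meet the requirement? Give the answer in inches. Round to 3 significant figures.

ΔR = 22.7 − 11.7 = 11 ft²·°F·h/BTU
L = ΔR / (R/in) = 11/3.47 = 3.17 in

3.17 in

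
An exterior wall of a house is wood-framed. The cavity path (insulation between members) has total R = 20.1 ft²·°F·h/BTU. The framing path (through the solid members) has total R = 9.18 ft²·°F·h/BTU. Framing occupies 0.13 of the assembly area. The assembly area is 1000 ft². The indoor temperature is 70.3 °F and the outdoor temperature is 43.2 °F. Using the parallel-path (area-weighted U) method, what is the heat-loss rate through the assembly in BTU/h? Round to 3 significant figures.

1560 BTU/h

U_eff = 0.87/20.1 + 0.13/9.18 = 0.04328 + 0.01416 = 0.05744
R_eff = 1/U_eff = 17.41 ft²·°F·h/BTU
Q = 1000 × (70.3 − 43.2) / 17.41 = 1557 BTU/h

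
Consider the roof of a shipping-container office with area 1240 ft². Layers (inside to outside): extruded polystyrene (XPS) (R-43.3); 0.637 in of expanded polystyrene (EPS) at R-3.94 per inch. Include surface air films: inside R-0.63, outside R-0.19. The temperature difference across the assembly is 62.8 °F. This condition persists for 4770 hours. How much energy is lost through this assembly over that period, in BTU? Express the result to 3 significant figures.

7970000 BTU

0.637 × 3.94 = 2.51
R_total = 0.63 + 43.3 + 2.51 + 0.19 = 46.63 ft²·°F·h/BTU
Q = 1240 × 62.8 / 46.63 = 1670 BTU/h
E = 1670 × 4770 = 7966000 BTU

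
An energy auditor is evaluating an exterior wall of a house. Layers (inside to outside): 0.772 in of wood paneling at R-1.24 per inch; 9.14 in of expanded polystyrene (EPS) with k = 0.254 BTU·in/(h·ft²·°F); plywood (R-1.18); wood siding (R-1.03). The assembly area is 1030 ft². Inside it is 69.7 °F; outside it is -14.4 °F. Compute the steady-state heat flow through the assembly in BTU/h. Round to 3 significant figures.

2210 BTU/h

0.772 × 1.24 = 0.9573
9.14/0.254 = 35.98
R_total = 0.9573 + 35.98 + 1.18 + 1.03 = 39.15 ft²·°F·h/BTU
Q = A·ΔT/R = 1030 × (69.7 − (-14.4)) / 39.15 = 2213 BTU/h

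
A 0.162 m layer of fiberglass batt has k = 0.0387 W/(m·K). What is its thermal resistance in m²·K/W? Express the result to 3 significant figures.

R = L/k = 0.162/0.0387 = 4.186 m²·K/W

4.19 m²·K/W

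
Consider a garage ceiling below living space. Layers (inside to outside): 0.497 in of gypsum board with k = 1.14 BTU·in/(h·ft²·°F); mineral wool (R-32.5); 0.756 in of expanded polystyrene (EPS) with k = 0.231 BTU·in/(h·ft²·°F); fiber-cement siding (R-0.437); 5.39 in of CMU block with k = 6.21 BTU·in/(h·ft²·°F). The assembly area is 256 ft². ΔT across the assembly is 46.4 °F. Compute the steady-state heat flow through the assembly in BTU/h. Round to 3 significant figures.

0.497/1.14 = 0.436
0.756/0.231 = 3.273
5.39/6.21 = 0.868
R_total = 0.436 + 32.5 + 3.273 + 0.437 + 0.868 = 37.51 ft²·°F·h/BTU
Q = A·ΔT/R = 256 × 46.4 / 37.51 = 316.6 BTU/h

317 BTU/h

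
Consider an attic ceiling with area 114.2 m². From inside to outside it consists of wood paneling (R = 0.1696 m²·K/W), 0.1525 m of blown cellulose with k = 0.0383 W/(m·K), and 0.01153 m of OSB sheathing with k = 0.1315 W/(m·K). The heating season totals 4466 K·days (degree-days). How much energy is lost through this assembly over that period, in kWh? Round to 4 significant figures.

0.1525/0.0383 = 3.9817
0.01153/0.1315 = 0.087681
R_total = 0.1696 + 3.9817 + 0.087681 = 4.239 m²·K/W
E = A × HDD × 24 / R / 1000 = 114.2 × 4466 × 24 / 4.239 / 1000 = 2887.6 kWh

2888 kWh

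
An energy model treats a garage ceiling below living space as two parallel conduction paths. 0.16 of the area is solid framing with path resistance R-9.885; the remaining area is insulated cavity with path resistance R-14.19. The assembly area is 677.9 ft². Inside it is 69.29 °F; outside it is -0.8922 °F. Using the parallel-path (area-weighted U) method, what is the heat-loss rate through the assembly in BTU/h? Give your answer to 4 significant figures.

U_eff = 0.84/14.19 + 0.16/9.885 = 0.059197 + 0.016186 = 0.075383
R_eff = 1/U_eff = 13.266 ft²·°F·h/BTU
Q = 677.9 × (69.29 − (-0.8922)) / 13.266 = 3586.4 BTU/h

3586 BTU/h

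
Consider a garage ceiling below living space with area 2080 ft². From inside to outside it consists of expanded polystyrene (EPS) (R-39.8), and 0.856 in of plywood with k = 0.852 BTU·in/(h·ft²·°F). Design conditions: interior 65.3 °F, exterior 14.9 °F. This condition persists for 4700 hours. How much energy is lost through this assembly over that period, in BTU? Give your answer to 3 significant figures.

0.856/0.852 = 1.005
R_total = 39.8 + 1.005 = 40.8 ft²·°F·h/BTU
Q = 2080 × (65.3 − 14.9) / 40.8 = 2569 BTU/h
E = 2569 × 4700 = 12070000 BTU

12100000 BTU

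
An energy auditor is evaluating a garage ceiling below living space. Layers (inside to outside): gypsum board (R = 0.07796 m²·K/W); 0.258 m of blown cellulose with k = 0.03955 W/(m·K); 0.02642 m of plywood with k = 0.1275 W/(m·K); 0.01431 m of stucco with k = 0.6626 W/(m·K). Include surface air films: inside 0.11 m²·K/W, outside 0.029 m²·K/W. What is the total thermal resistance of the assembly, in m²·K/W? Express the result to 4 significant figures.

6.969 m²·K/W

0.258/0.03955 = 6.5234
0.02642/0.1275 = 0.20722
0.01431/0.6626 = 0.021597
R_total = 0.11 + 0.07796 + 6.5234 + 0.20722 + 0.021597 + 0.029 = 6.9692 m²·K/W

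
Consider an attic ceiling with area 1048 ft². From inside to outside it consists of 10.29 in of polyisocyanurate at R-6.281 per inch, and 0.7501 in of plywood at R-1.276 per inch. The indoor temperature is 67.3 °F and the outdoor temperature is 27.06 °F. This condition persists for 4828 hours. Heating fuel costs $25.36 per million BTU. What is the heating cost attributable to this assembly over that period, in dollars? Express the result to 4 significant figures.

10.29 × 6.281 = 64.631
0.7501 × 1.276 = 0.95713
R_total = 64.631 + 0.95713 = 65.589 ft²·°F·h/BTU
Q = 1048 × (67.3 − 27.06) / 65.589 = 642.97 BTU/h
E = 642.97 × 4828 = 3104300 BTU
Cost = 3104300/10⁶ × 25.36 = $78.724

78.72 dollars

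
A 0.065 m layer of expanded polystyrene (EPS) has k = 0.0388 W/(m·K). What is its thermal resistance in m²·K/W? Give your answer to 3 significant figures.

R = L/k = 0.065/0.0388 = 1.675 m²·K/W

1.68 m²·K/W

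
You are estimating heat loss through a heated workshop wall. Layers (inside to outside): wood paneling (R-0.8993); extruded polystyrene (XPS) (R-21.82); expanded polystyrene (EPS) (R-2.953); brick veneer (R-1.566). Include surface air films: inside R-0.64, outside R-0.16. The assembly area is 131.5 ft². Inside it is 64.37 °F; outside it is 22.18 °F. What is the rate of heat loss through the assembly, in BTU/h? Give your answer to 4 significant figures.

197.9 BTU/h

R_total = 0.64 + 0.8993 + 21.82 + 2.953 + 1.566 + 0.16 = 28.038 ft²·°F·h/BTU
Q = A·ΔT/R = 131.5 × (64.37 − 22.18) / 28.038 = 197.87 BTU/h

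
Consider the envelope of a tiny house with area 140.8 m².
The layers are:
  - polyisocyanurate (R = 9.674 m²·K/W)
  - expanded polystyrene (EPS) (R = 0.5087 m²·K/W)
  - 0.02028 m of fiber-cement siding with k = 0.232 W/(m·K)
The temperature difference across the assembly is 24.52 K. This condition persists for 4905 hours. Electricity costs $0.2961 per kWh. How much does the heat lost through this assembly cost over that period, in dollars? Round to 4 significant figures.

488.2 dollars

0.02028/0.232 = 0.087414
R_total = 9.674 + 0.5087 + 0.087414 = 10.27 m²·K/W
Q = 140.8 × 24.52 / 10.27 = 336.16 W
E = 336.16 W × 4905 h / 1000 = 1648.9 kWh
Cost = 1648.9 × 0.2961 = $488.23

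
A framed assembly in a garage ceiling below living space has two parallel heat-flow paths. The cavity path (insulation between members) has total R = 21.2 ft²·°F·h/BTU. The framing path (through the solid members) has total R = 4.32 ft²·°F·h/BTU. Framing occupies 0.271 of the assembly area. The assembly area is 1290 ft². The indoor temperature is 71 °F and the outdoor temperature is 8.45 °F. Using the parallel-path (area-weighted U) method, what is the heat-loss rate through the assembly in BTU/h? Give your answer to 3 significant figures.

7840 BTU/h

U_eff = 0.729/21.2 + 0.271/4.32 = 0.03439 + 0.06273 = 0.09712
R_eff = 1/U_eff = 10.3 ft²·°F·h/BTU
Q = 1290 × (71 − 8.45) / 10.3 = 7836 BTU/h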